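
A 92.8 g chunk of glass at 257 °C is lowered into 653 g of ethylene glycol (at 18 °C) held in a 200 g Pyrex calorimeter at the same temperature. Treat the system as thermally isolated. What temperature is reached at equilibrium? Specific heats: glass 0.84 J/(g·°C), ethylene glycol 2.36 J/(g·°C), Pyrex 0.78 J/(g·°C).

T_f is the heat-capacity-weighted average of the initial temperatures:
T_f = (77.95·257 + 1541.1·18 + 156·18) / (77.95 + 1541.1 + 156)
    = 50581 / 1775 ≈ 28.50 °C

T_f ≈ 28.5 °C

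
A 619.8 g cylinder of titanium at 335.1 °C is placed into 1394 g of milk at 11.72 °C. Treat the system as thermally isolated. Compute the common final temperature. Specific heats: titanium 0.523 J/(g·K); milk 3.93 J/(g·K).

T_f ≈ 29.8 °C

T_f = Σ m_i c_i T_i / Σ m_i c_i:
T_f = (324.16*335.1 + 5478.4*11.72) / (324.16 + 5478.4)
    = 172832 / 5802.6 ≈ 29.79 °C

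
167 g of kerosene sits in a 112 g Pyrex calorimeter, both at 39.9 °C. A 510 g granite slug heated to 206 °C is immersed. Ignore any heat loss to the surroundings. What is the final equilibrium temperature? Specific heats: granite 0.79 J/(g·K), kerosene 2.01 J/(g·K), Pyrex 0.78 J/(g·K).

Heat gained plus heat lost sum to zero:
510*0.79*(T − 206) + 167*2.01*(T − 39.9) + 112*0.78*(T − 39.9) = 0
402.9(T − 206) + 335.67(T − 39.9) + 87.36(T − 39.9) = 0
825.93 T = 99876
T = 99876/825.93 ≈ 120.93 °C

T_f ≈ 120.9 °C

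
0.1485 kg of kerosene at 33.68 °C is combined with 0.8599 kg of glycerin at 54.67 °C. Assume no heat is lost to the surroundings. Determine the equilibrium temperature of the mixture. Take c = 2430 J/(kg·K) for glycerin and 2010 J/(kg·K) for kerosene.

Net heat exchanged in the isolated system is zero:
0.8599*2430*(T − 54.67) + 0.1485*2010*(T − 33.68) = 0
2089.6(T − 54.67) + 298.49(T − 33.68) = 0
(2089.6 + 298.49) T = 2089.6*54.67 + 298.49*33.68
T = 124289/2388 ≈ 52.05 °C

T_f ≈ 52.0 °C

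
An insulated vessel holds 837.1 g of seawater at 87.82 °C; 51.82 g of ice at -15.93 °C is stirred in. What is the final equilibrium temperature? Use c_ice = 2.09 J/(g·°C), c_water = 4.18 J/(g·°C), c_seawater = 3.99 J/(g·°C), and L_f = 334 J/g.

T_f ≈ 77.1 °C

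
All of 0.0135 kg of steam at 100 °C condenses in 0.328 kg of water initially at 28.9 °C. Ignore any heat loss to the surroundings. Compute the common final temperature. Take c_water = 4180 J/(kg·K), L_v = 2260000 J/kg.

Let T be the final temperature. ΣQ_i = 0:
condense steam: −0.0135×2260000 = −30510; condensate cools 100→T: 0.0135×4180×(T − 100) = 56.43(T − 100); original water: 1371(T − 28.9)
1427.5 T = 30510 + 5643 + 39623 = 75776
T ≈ 53.08 °C (< 100 °C, so full condensation is consistent).

T_f ≈ 53.1 °C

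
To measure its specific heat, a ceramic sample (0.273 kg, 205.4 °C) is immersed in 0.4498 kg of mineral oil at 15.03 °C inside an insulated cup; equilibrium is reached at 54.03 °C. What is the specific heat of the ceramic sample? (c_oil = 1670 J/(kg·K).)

c ≈ 709 J/(kg·K)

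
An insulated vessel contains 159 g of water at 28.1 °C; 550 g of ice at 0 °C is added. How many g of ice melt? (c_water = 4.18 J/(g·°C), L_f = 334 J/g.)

Cooling the water to 0 °C releases 159×4.18×28.1 = 18676 J.
Fully melting the ice requires m_ice L_f = 550×334 = 183700 J.
18676 J < 183700 J, so only part of the ice melts and the system sits at 0 °C.
Mass melted = 18676/334 ≈ 55.92 g.

m_melted ≈ 55.9 g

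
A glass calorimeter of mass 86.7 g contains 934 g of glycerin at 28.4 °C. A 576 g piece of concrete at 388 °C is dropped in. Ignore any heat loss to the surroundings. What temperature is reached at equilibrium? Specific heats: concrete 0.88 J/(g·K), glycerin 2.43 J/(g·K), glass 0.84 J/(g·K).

With ΣQ=0 the equilibrium temperature is the m·c-weighted mean:
T_f = (506.88×388 + 2269.6×28.4 + 72.83×28.4) / (506.88 + 2269.6 + 72.83)
    = 263195 / 2849.3 ≈ 92.37 °C

T_f ≈ 92.4 °C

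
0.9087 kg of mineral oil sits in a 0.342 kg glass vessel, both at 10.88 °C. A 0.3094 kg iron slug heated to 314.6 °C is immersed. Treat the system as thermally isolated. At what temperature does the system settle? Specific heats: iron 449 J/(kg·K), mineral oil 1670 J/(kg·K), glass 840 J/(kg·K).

T_f ≈ 32.6 °C

Conservation of energy gives ΣQ = 0:
0.3094×449×(T − 314.6) + 0.9087×1670×(T − 10.88) + 0.342×840×(T − 10.88) = 0
138.92(T − 314.6) + 1517.5(T − 10.88) + 287.28(T − 10.88) = 0
1943.7 T = 63341
T = 63341 / 1943.7 = 32.6 °C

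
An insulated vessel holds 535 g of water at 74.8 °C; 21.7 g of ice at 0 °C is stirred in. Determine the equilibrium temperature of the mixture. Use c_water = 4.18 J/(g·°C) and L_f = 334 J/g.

T_f ≈ 68.8 °C

Let T be the final temperature. ΣQ_i = 0:
melt ice: 21.7·334 = 7247.8
  meltwater 0→T: 21.7·4.18·T = 90.71 T
  water: 2236.3(T − 74.8)
2327 T = 167275 − 7247.8 = 160027
T ≈ 68.77 °C — above 0 °C, consistent with complete melting.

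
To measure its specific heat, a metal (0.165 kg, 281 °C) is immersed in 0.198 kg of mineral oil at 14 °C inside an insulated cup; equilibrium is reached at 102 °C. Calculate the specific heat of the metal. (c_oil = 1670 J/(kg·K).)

Heat gained plus heat lost sum to zero:
0.165×c×(102 − 281) + 0.198×1670×(102 − 14) = 0
-29.54 c = -29098
c = -29098/-29.54 ≈ 985.2 J/(kg·K)

c ≈ 985 J/(kg·K)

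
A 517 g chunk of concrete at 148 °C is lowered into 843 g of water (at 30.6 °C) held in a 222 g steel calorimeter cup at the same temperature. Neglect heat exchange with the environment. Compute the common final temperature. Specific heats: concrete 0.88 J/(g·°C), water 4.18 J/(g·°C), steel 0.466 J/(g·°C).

Taking heat into each body as positive, Σ m c ΔT = 0:
517×0.88×(T − 148) + 843×4.18×(T − 30.6) + 222×0.466×(T − 30.6) = 0
4082.2 T = 178326
T = 178326 / 4082.2 = 43.7 °C

T_f ≈ 43.7 °C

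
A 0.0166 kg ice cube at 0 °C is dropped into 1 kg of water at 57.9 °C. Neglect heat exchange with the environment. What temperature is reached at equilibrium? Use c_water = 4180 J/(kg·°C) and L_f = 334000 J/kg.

T_f ≈ 55.6 °C

Conservation of energy gives ΣQ = 0:
latent heat to melt: 0.0166·334000 = 5544.4
  meltwater 0→T: 0.0166·4180·T = 69.39 T
  water cools: 1·4180·(T − 57.9) = 4180(T − 57.9)
4249.4 T = 242022 − 5544.4 = 236478
T ≈ 55.65 °C. Since T > 0 °C, the all-ice-melts assumption holds.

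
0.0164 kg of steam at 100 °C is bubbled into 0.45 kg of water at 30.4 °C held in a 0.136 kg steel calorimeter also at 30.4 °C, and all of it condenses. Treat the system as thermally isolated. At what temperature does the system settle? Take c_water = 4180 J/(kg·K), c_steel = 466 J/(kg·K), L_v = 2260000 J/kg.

T_f ≈ 51.2 °C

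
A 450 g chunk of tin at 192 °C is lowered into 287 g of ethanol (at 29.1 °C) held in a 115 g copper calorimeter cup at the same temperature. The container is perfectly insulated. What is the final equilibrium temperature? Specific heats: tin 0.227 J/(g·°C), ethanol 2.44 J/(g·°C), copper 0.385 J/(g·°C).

T_f ≈ 48.8 °C

Setting the total heat transfer to zero:
450*0.227*(T − 192) + 287*2.44*(T − 29.1) + 115*0.385*(T − 29.1) = 0
102.15(T − 192) + 700.28(T − 29.1) + 44.27(T − 29.1) = 0
846.7 T = 41279
T = 41279/846.7 ≈ 48.75 °C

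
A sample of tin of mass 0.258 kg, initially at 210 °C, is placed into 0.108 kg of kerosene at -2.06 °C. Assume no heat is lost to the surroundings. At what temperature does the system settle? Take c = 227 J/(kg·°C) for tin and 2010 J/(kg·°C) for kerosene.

T_f ≈ 43.0 °C

Conservation of energy gives ΣQ = 0:
0.258*227*(T − 210) + 0.108*2010*(T − (-2.06)) = 0
275.65 T = 11852
T ≈ 43.00 °C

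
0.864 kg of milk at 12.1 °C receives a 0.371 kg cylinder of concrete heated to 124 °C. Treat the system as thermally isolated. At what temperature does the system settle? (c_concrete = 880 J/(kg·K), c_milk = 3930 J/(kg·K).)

Setting the total heat transfer to zero:
0.371·880·(T − 124) + 0.864·3930·(T − 12.1) = 0
326.48(T − 124) + 3395.5(T − 12.1) = 0
(326.48 + 3395.5) T = 326.48·124 + 3395.5·12.1
T ≈ 21.92 °C

T_f ≈ 21.9 °C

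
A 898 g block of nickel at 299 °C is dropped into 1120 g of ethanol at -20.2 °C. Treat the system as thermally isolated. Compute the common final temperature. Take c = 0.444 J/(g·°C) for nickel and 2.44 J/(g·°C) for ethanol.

With ΣQ=0 the equilibrium temperature is the m·c-weighted mean:
T_f = (398.71*299 + 2732.8*(-20.2)) / (398.71 + 2732.8)
    = 64012 / 3131.5 ≈ 20.44 °C

T_f ≈ 20.4 °C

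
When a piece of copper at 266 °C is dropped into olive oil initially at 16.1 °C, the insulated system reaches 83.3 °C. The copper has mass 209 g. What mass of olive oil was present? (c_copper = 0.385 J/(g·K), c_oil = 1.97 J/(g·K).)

m ≈ 111 g

Energy conservation, ΣQ = 0:
209×0.385×(83.3 − 266) + m×1.97×(83.3 − 16.1) = 0
132.38 m = 14701
m = 14701/132.38 ≈ 111 g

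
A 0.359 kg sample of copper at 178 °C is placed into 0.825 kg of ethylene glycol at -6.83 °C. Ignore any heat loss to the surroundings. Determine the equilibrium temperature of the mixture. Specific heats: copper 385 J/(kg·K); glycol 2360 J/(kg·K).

T_f ≈ 5.4 °C

Let T be the final temperature. ΣQ_i = 0:
0.359·385·(T − 178) + 0.825·2360·(T − (-6.83)) = 0
(138.22 + 1947) T = 138.22·178 + 1947·(-6.83)
T = 11304/2085.2 ≈ 5.42 °C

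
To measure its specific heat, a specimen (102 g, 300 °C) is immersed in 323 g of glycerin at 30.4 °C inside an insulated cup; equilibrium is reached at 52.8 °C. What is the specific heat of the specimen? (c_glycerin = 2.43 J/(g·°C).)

c ≈ 0.697 J/(g·°C)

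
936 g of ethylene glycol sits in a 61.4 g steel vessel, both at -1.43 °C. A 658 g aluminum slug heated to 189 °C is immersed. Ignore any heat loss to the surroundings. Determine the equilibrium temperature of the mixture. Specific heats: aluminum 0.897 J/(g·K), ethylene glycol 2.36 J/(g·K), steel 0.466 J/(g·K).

T_f = Σ m_i c_i T_i / Σ m_i c_i:
T_f = (590.23×189 + 2209×(-1.43) + 28.61×(-1.43)) / (590.23 + 2209 + 28.61)
    = 108353 / 2827.8 ≈ 38.32 °C

T_f ≈ 38.3 °C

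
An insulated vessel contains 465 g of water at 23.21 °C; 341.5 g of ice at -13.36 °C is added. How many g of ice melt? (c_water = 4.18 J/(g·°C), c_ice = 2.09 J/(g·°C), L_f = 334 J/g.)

Water can give up m c ΔT = 465×4.18×23.21 = 45113 J before reaching 0 °C.
Warming the ice to 0 °C takes 341.5×2.09×13.36 = 9535.5 J, leaving 35578 J for melting.
To melt every bit of ice: 341.5×334 = 114061 J.
35578 J < 114061 J, so only part of the ice melts and the system sits at 0 °C.
m_melt = 35578 / L_f = 106.5 g.

m_melted ≈ 107 g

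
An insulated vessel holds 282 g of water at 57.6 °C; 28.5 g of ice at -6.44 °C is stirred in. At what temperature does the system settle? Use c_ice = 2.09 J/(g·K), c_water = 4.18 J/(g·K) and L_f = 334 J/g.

Energy conservation, ΣQ = 0:
warm ice to 0 °C: 28.5·2.09·(0 − (-6.44)) = 383.6; fusion: m_ice L_f = 28.5·334 = 9519; meltwater 0→T: 28.5·4.18·T = 119.13 T; water: 1178.8(T − 57.6)
1297.9 T = 67897 − 9902.6 = 57994
T ≈ 44.68 °C — above 0 °C, consistent with complete melting.

T_f ≈ 44.7 °C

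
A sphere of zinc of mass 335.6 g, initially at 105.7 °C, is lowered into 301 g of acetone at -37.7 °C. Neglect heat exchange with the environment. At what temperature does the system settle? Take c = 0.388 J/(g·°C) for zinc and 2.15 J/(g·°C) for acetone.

T_f ≈ -13.7 °C

Heat gained plus heat lost sum to zero:
335.6·0.388·(T − 105.7) + 301·2.15·(T − (-37.7)) = 0
(130.21 + 647.15) T = 130.21·105.7 + 647.15·(-37.7)
T = -10634 / 777.36 = -13.7 °C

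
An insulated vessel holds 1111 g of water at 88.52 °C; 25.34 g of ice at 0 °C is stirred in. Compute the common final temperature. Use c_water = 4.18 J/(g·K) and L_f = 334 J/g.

Let T be the final temperature. ΣQ_i = 0:
fusion: m_ice L_f = 25.34·334 = 8463.6; meltwater 0→T: 25.34·4.18·T = 105.92 T; water cools: 1111·4.18·(T − 88.52) = 4644(T − 88.52)
4749.9 T = 411085 − 8463.6 = 402622
T ≈ 84.76 °C — above 0 °C, consistent with complete melting.

T_f ≈ 84.8 °C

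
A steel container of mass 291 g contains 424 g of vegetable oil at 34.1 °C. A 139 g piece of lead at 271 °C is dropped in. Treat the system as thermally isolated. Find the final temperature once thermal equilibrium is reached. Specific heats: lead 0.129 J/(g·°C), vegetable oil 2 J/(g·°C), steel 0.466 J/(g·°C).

Net heat exchanged in the isolated system is zero:
139·0.129·(T − 271) + 424·2·(T − 34.1) + 291·0.466·(T − 34.1) = 0
17.93(T − 271) + 848(T − 34.1) + 135.61(T − 34.1) = 0
(17.93 + 848 + 135.61) T = 17.93·271 + 848·34.1 + 135.61·34.1
T = 38400 / 1001.5 = 38.3 °C

T_f ≈ 38.3 °C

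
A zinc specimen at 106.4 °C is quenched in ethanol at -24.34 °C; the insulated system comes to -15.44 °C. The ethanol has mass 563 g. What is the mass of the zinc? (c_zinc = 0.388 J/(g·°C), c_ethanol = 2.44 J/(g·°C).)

m ≈ 259 g

Net heat exchanged in the isolated system is zero:
m×0.388×(-15.44 − 106.4) + 563×2.44×(-15.44 − (-24.34)) = 0
-47.27 m = -12226
m = -12226/-47.27 ≈ 258.6 g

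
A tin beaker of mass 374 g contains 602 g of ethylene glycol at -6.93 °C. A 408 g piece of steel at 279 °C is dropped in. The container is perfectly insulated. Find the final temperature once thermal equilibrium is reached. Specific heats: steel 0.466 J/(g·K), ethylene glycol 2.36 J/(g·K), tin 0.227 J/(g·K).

T_f ≈ 25.1 °C

Net heat exchanged in the isolated system is zero:
408*0.466*(T − 279) + 602*2.36*(T − (-6.93)) + 374*0.227*(T − (-6.93)) = 0
1695.7 T = 42612
T ≈ 25.13 °C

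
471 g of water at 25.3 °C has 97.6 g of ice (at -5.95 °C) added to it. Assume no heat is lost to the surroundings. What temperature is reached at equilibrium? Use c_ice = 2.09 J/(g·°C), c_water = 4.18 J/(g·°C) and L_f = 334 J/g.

T_f ≈ 6.7 °C

Conservation of energy gives ΣQ = 0:
ice -5.95→0 °C: 97.6×2.09×5.95 = 1213.7
  melt ice: 97.6×334 = 32598
  warm the meltwater: 407.97 T
  water: 1968.8(T − 25.3)
2376.7 T = 49810 − 33812 = 15998
T ≈ 6.73 °C — above 0 °C, consistent with complete melting.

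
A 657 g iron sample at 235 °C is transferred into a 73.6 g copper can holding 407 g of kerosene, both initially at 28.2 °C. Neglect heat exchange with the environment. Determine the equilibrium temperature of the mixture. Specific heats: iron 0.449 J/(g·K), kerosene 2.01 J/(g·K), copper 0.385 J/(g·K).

Energy conservation, ΣQ = 0:
657*0.449*(T − 235) + 407*2.01*(T − 28.2) + 73.6*0.385*(T − 28.2) = 0
1141.4 T = 93192
T = 93192/1141.4 ≈ 81.65 °C

T_f ≈ 81.6 °C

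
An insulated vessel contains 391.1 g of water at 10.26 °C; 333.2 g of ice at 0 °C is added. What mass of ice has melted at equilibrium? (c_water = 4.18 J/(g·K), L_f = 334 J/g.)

m_melted ≈ 50.2 g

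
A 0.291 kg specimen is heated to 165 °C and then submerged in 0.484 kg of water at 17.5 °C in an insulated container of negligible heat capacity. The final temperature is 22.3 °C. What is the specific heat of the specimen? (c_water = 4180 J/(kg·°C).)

Conservation of energy gives ΣQ = 0:
0.291·c·(22.3 − 165) + 0.484·4180·(22.3 − 17.5) = 0
-41.53 c = -9711
c = -9711/-41.53 ≈ 233.9 J/(kg·°C)

c ≈ 234 J/(kg·°C)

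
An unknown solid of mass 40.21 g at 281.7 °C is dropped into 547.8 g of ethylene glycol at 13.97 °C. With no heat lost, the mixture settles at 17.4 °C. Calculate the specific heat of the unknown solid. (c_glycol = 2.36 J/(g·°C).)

c ≈ 0.417 J/(g·°C)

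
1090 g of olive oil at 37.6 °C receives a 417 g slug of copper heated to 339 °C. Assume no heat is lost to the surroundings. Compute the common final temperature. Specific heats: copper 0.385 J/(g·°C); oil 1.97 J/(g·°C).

T_f ≈ 58.6 °C

Setting the total heat transfer to zero:
417*0.385*(T − 339) + 1090*1.97*(T − 37.6) = 0
(160.55 + 2147.3) T = 160.55*339 + 2147.3*37.6
T = 135163/2307.8 ≈ 58.57 °C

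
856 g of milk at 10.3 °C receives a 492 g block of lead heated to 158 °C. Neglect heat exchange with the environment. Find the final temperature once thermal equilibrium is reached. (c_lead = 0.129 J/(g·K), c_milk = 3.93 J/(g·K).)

T_f ≈ 13.0 °C

Heat gained plus heat lost sum to zero:
492*0.129*(T − 158) + 856*3.93*(T − 10.3) = 0
3427.5 T = 44678
T = 44678/3427.5 ≈ 13.03 °C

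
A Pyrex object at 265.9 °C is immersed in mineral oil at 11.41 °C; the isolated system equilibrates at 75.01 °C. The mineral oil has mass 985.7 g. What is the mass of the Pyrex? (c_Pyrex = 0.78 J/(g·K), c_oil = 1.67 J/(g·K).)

m ≈ 703 g

Let T be the final temperature. ΣQ_i = 0:
m·0.78·(75.01 − 265.9) + 985.7·1.67·(75.01 − 11.41) = 0
-148.89 m = -104693
m = -104693/-148.89 ≈ 703.1 g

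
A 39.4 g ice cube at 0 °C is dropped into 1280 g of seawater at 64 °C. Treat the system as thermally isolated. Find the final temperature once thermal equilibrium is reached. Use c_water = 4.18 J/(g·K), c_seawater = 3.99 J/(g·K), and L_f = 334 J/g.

Taking heat into each body as positive, Σ m c ΔT = 0:
fusion: m_ice L_f = 39.4×334 = 13160; meltwater 0→T: 39.4×4.18×T = 164.69 T; seawater: 5107.2(T − 64)
5271.9 T = 326861 − 13160 = 313701
T ≈ 59.50 °C — above 0 °C, consistent with complete melting.

T_f ≈ 59.5 °C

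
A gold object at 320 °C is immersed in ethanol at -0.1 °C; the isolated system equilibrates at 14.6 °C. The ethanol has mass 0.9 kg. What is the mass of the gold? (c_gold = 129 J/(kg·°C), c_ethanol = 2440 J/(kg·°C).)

Conservation of energy gives ΣQ = 0:
m·129·(14.6 − 320) + 0.9·2440·(14.6 − (-0.1)) = 0
-39397 m = -32281
m = -32281/-39397 ≈ 0.8194 kg

m ≈ 0.819 kg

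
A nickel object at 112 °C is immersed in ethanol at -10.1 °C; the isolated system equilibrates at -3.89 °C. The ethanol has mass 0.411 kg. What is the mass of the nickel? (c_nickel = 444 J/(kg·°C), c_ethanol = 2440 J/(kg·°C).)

m ≈ 0.121 kg

Heat lost by the nickel = heat gained by the ethanol:
m·444·(112 − -3.89) = 0.411·2440·(-3.89 − (-10.1))
51455 m = 6227.6  ⇒  m ≈ 0.121 kg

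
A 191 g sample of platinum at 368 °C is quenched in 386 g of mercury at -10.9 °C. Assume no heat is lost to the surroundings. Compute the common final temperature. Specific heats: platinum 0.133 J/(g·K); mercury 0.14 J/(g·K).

Setting the total heat transfer to zero:
191×0.133×(T − 368) + 386×0.14×(T − (-10.9)) = 0
25.4(T − 368) + 54.04(T − (-10.9)) = 0
(25.4 + 54.04) T = 25.4×368 + 54.04×(-10.9)
T = 8759.3/79.44 ≈ 110.26 °C

T_f ≈ 110.3 °C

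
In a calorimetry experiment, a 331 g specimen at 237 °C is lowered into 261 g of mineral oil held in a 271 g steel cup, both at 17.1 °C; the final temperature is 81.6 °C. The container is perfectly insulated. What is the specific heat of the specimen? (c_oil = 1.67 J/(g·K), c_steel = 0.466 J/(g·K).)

c ≈ 0.705 J/(g·K)

Setting the total heat transfer to zero:
331×c×(81.6 − 237) + 261×1.67×(81.6 − 17.1) + 271×0.466×(81.6 − 17.1) = 0
-51437 c = -36259
c = -36259/-51437 ≈ 0.7049 J/(g·K)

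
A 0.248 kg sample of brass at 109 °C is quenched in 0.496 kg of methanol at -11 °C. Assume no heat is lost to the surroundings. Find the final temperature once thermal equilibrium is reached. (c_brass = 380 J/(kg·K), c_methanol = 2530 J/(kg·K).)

T_f ≈ -2.6 °C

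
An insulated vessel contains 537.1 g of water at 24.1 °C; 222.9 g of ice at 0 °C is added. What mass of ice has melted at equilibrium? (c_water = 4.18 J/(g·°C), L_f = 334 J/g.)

Water can give up m c ΔT = 537.1·4.18·24.1 = 54106 J before reaching 0 °C.
Melting all 222.9 g of ice would need 222.9·334 = 74449 J.
Since 54106 < 74449 J, not all the ice melts; equilibrium is at 0 °C.
m_melt = 54106 / L_f = 162 g.

m_melted ≈ 162 g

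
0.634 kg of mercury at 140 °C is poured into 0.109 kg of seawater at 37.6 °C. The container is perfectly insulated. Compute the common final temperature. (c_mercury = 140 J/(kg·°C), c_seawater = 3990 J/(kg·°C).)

T_f ≈ 55.0 °C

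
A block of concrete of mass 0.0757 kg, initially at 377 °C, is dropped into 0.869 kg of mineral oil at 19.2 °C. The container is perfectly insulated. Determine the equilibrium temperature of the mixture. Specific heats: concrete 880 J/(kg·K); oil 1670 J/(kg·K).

T_f ≈ 34.9 °C

Conservation of energy gives ΣQ = 0:
0.0757*880*(T − 377) + 0.869*1670*(T − 19.2) = 0
(66.62 + 1451.2) T = 66.62*377 + 1451.2*19.2
T = 52978 / 1517.8 = 34.9 °C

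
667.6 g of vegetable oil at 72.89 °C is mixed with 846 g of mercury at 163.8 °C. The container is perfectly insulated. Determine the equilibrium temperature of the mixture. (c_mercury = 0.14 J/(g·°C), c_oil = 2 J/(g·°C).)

T_f ≈ 80.3 °C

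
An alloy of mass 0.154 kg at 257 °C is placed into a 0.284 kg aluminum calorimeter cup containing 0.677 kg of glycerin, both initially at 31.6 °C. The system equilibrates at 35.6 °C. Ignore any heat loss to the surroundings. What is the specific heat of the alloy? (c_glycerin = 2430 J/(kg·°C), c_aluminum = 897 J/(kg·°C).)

Net heat exchanged in the isolated system is zero:
0.154·c·(35.6 − 257) + 0.677·2430·(35.6 − 31.6) + 0.284·897·(35.6 − 31.6) = 0
-34.1 c = -7599.4
c = -7599.4/-34.1 ≈ 222.9 J/(kg·°C)

c ≈ 223 J/(kg·°C)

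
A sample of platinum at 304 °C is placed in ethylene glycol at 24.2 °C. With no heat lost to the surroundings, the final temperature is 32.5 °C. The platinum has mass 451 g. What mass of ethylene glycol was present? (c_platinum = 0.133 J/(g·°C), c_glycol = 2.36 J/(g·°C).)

m ≈ 831 g

Conservation of energy gives ΣQ = 0:
451×0.133×(32.5 − 304) + m×2.36×(32.5 − 24.2) = 0
19.59 m = 16285
m = 16285/19.59 ≈ 831.4 g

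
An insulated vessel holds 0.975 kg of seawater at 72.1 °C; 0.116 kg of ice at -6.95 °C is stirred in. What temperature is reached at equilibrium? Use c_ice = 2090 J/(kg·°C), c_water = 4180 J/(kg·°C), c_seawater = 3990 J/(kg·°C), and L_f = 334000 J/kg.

Let T be the final temperature. ΣQ_i = 0:
warm ice to 0 °C: 0.116×2090×(0 − (-6.95)) = 1685; latent heat to melt: 0.116×334000 = 38744; warm the meltwater: 484.88 T; seawater cools: 0.975×3990×(T − 72.1) = 3890.2(T − 72.1)
4375.1 T = 280487 − 40429 = 240058
T ≈ 54.87 °C (positive, so assuming full melt was valid).

T_f ≈ 54.9 °C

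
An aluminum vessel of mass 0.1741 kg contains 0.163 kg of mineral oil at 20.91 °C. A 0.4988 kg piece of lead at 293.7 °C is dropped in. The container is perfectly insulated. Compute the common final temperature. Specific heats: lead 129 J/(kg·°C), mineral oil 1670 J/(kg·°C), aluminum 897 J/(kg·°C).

T_f ≈ 56.5 °C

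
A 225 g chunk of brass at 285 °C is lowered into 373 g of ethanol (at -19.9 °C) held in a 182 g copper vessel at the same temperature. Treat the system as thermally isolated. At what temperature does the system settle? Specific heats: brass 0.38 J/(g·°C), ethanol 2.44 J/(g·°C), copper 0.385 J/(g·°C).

Let T be the final temperature. ΣQ_i = 0:
225×0.38×(T − 285) + 373×2.44×(T − (-19.9)) + 182×0.385×(T − (-19.9)) = 0
(85.5 + 910.12 + 70.07) T = 85.5×285 + 910.12×(-19.9) + 70.07×(-19.9)
T = 4861.7 / 1065.7 = 4.56 °C

T_f ≈ 4.6 °C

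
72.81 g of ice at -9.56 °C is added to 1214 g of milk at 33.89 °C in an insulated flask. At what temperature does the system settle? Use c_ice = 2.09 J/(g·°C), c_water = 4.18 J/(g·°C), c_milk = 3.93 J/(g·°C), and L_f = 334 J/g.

Energy balance with sensible and latent terms:
ice -9.56→0 °C: 72.81·2.09·9.56 = 1454.8
  melt ice: 72.81·334 = 24319
  meltwater 0→T: 72.81·4.18·T = 304.35 T
  milk: 4771(T − 33.89)
5075.4 T = 161690 − 25773 = 135917
T ≈ 26.78 °C. Since T > 0 °C, the all-ice-melts assumption holds.

T_f ≈ 26.8 °C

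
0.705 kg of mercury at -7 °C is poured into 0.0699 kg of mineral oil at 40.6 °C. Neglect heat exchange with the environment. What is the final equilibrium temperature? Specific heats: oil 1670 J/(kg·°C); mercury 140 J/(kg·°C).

|Q_oil| = |Q_mercury|:
0.0699*1670*(40.6 − T) = 0.705*140*(T − (-7))
116.73(40.6 − T) = 98.7(T − (-7))
215.43 T = 4048.5  ⇒  T ≈ 18.79 °C

T_f ≈ 18.8 °C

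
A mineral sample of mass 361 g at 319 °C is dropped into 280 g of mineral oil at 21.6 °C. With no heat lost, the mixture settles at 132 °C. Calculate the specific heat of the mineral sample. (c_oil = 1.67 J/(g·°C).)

c ≈ 0.765 J/(g·°C)

Net heat exchanged in the isolated system is zero:
361×c×(132 − 319) + 280×1.67×(132 − 21.6) = 0
-67507 c = -51623
c = -51623/-67507 ≈ 0.7647 J/(g·°C)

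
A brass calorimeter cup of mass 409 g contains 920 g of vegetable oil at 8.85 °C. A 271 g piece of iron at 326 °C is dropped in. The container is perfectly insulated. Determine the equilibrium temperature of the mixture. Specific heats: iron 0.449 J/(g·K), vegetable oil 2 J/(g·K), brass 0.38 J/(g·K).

T_f ≈ 27.1 °C

Energy conservation, ΣQ = 0:
271*0.449*(T − 326) + 920*2*(T − 8.85) + 409*0.38*(T − 8.85) = 0
121.68(T − 326) + 1840(T − 8.85) + 155.42(T − 8.85) = 0
2117.1 T = 57327
T = 57327/2117.1 ≈ 27.08 °C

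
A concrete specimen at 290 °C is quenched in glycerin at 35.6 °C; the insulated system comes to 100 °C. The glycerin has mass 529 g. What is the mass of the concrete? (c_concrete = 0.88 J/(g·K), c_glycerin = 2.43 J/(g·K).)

Heat lost by the concrete = heat gained by the glycerin:
m×0.88×(290 − 100) = 529×2.43×(100 − 35.6)
167.2 m = 82784  ⇒  m ≈ 495.1 g

m ≈ 495 g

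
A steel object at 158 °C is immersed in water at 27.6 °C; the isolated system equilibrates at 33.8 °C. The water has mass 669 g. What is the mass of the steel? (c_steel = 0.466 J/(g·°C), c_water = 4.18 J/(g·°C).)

m ≈ 300 g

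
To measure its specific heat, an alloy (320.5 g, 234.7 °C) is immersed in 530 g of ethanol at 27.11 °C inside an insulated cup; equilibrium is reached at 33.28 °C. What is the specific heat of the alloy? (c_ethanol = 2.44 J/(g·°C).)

c ≈ 0.124 J/(g·°C)

Conservation of energy gives ΣQ = 0:
320.5·c·(33.28 − 234.7) + 530·2.44·(33.28 − 27.11) = 0
-64555 c = -7979
c = -7979/-64555 ≈ 0.1236 J/(g·°C)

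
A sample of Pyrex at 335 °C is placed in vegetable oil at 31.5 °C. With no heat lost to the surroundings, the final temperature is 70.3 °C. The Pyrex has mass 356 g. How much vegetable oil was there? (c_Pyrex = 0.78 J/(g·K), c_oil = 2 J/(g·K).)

m ≈ 947 g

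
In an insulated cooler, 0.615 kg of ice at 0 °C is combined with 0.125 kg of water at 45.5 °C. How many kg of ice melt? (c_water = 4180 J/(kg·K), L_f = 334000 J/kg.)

Water can give up m c ΔT = 0.125×4180×45.5 = 23774 J before reaching 0 °C.
Melting all 0.615 kg of ice would need 0.615×334000 = 205410 J.
Since 23774 < 205410 J, not all the ice melts; equilibrium is at 0 °C.
m_melt = 23774 / L_f = 0.07118 kg.

m_melted ≈ 0.0712 kg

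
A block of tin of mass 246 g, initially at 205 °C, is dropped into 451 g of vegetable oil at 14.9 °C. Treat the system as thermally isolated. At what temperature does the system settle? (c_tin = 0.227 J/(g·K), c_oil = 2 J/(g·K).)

Conservation of energy gives ΣQ = 0:
246*0.227*(T − 205) + 451*2*(T − 14.9) = 0
957.84 T = 24887
T ≈ 25.98 °C

T_f ≈ 26.0 °C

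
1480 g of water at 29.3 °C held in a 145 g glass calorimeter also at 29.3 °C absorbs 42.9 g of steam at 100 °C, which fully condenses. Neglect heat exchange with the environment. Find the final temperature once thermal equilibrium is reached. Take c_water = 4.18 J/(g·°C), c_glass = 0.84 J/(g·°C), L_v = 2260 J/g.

Let T be the final temperature. ΣQ_i = 0:
latent heat released on condensation: 42.9×2260 = 96954
  condensate cools 100→T: 42.9×4.18×(T − 100) = 179.32(T − 100)
  water warms: 1480×4.18×(T − 29.3) = 6186.4(T − 29.3)
  cup: 121.8(T − 29.3)
6487.5 T = 96954 + 17932 + 184830 = 299716
T ≈ 46.20 °C (< 100 °C, so full condensation is consistent).

T_f ≈ 46.2 °C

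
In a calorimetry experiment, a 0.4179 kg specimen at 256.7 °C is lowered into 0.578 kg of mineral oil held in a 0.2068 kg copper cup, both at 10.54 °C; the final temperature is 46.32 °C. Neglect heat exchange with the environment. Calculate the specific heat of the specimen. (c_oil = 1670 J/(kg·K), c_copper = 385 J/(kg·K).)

c ≈ 425 J/(kg·K)

Taking heat into each body as positive, Σ m c ΔT = 0:
0.4179×c×(46.32 − 256.7) + 0.578×1670×(46.32 − 10.54) + 0.2068×385×(46.32 − 10.54) = 0
-87.92 c = -37386
c = -37386/-87.92 ≈ 425.2 J/(kg·K)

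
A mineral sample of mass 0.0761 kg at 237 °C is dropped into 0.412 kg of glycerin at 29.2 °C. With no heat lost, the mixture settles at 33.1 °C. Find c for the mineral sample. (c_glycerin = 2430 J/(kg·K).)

m_s c (T_s − T_f) = m_glycerin c_glycerin (T_f − T_0):
0.0761×c×(237 − 33.1) = 0.412×2430×(33.1 − 29.2)
15.52 c = 3904.5  ⇒  c ≈ 251.6 J/(kg·K)

c ≈ 252 J/(kg·K)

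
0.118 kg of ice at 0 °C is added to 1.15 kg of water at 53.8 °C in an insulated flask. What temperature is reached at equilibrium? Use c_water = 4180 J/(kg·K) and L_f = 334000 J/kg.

T_f ≈ 41.4 °C

Energy balance with sensible and latent terms:
latent heat to melt: 0.118·334000 = 39412
  meltwater 0→T: 0.118·4180·T = 493.24 T
  water cools: 1.15·4180·(T − 53.8) = 4807(T − 53.8)
5300.2 T = 258617 − 39412 = 219205
T ≈ 41.36 °C — above 0 °C, consistent with complete melting.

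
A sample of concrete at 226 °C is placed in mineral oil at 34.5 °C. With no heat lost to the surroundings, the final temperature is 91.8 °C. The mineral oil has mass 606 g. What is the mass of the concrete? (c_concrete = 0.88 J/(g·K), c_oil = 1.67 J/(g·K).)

m ≈ 491 g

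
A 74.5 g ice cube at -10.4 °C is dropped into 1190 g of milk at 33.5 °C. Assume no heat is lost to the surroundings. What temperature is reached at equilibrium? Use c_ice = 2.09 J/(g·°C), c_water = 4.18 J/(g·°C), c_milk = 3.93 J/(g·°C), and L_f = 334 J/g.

T_f ≈ 26.1 °C

Let T be the final temperature. ΣQ_i = 0:
ice -10.4→0 °C: 74.5·2.09·10.4 = 1619.3
  melt ice: 74.5·334 = 24883
  meltwater 0→T: 74.5·4.18·T = 311.41 T
  milk cools: 1190·3.93·(T − 33.5) = 4676.7(T − 33.5)
4988.1 T = 156669 − 26502 = 130167
T ≈ 26.10 °C — above 0 °C, consistent with complete melting.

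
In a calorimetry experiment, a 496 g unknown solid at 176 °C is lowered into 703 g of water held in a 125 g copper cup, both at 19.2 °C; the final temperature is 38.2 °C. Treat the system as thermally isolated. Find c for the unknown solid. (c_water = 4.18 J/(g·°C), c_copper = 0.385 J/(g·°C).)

c ≈ 0.83 J/(g·°C)

Let T be the final temperature. ΣQ_i = 0:
496×c×(38.2 − 176) + 703×4.18×(38.2 − 19.2) + 125×0.385×(38.2 − 19.2) = 0
-68349 c = -56747
c = -56747/-68349 ≈ 0.8303 J/(g·°C)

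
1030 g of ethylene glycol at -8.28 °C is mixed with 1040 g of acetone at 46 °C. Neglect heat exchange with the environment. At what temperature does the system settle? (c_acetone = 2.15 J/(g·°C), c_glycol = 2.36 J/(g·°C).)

T_f ≈ 17.7 °C

|Q_acetone| = |Q_glycol|:
1040·2.15·(46 − T) = 1030·2.36·(T − (-8.28))
2236(46 − T) = 2430.8(T − (-8.28))
4666.8 T = 82729  ⇒  T ≈ 17.73 °C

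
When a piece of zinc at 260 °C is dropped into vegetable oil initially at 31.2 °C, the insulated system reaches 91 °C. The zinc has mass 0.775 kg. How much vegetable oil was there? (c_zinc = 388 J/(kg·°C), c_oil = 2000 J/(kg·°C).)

Energy conservation, ΣQ = 0:
0.775×388×(91 − 260) + m×2000×(91 − 31.2) = 0
119600 m = 50818
m = 50818/119600 ≈ 0.4249 kg

m ≈ 0.425 kg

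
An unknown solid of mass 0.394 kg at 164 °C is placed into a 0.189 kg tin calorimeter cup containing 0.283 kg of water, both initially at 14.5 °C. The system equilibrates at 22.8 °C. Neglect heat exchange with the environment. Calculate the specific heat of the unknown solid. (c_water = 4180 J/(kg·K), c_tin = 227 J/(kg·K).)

c ≈ 183 J/(kg·K)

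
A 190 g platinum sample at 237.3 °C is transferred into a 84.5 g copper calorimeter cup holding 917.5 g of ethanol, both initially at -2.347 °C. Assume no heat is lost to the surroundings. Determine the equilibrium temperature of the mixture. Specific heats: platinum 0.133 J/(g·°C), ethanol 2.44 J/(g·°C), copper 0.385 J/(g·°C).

T_f ≈ 0.3 °C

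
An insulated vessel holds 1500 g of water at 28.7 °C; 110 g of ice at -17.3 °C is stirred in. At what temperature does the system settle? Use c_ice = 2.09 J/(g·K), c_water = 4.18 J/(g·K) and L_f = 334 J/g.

Sum of m c ΔT and latent-heat terms is zero:
warm ice to 0 °C: 110×2.09×(0 − (-17.3)) = 3977.3; melt ice: 110×334 = 36740; warm the meltwater: 459.8 T; water cools: 1500×4.18×(T − 28.7) = 6270(T − 28.7)
6729.8 T = 179949 − 40717 = 139232
T ≈ 20.69 °C — above 0 °C, consistent with complete melting.

T_f ≈ 20.7 °C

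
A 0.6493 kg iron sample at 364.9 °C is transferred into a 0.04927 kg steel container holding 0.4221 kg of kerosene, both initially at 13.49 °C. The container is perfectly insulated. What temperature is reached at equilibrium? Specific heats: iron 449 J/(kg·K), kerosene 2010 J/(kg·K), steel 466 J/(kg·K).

T_f ≈ 101.6 °C

Setting the total heat transfer to zero:
0.6493*449*(T − 364.9) + 0.4221*2010*(T − 13.49) + 0.04927*466*(T − 13.49) = 0
(291.54 + 848.42 + 22.96) T = 291.54*364.9 + 848.42*13.49 + 22.96*13.49
T = 118136/1162.9 ≈ 101.59 °C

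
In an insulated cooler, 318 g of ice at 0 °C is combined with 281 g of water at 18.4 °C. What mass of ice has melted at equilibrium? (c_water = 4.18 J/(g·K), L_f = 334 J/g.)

Heat available from the water dropping to 0 °C: 281×4.18×18.4 = 21612 J.
Fully melting the ice requires m_ice L_f = 318×334 = 106212 J.
That's not enough to melt it all — equilibrium is at 0 °C with ice remaining.
m_melted×334 = 21612  ⇒  m_melted ≈ 64.71 g.

m_melted ≈ 64.7 g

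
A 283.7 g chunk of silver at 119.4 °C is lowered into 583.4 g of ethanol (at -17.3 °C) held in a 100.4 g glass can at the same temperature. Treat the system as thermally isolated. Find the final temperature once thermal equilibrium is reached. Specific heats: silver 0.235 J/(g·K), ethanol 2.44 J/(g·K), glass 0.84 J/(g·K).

Taking heat into each body as positive, Σ m c ΔT = 0:
283.7·0.235·(T − 119.4) + 583.4·2.44·(T − (-17.3)) + 100.4·0.84·(T − (-17.3)) = 0
66.67(T − 119.4) + 1423.5(T − (-17.3)) + 84.34(T − (-17.3)) = 0
(66.67 + 1423.5 + 84.34) T = 66.67·119.4 + 1423.5·(-17.3) + 84.34·(-17.3)
T = -18125 / 1574.5 = -11.5 °C

T_f ≈ -11.5 °C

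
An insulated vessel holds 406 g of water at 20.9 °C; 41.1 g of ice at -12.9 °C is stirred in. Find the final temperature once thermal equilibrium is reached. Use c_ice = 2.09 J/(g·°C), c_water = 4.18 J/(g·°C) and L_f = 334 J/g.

T_f ≈ 11.0 °C

Conservation of energy gives ΣQ = 0:
ice -12.9→0 °C: 41.1·2.09·12.9 = 1108.1
  melt ice: 41.1·334 = 13727
  warm the meltwater: 171.8 T
  water: 1697.1(T − 20.9)
1868.9 T = 35469 − 14835 = 20633
T ≈ 11.04 °C — above 0 °C, consistent with complete melting.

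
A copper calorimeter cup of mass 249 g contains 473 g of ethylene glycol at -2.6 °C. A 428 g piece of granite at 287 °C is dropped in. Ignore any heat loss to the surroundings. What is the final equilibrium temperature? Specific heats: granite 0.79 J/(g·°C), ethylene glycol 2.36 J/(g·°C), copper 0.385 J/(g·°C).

Net heat exchanged in the isolated system is zero:
428×0.79×(T − 287) + 473×2.36×(T − (-2.6)) + 249×0.385×(T − (-2.6)) = 0
338.12(T − 287) + 1116.3(T − (-2.6)) + 95.87(T − (-2.6)) = 0
(338.12 + 1116.3 + 95.87) T = 338.12×287 + 1116.3×(-2.6) + 95.87×(-2.6)
T = 93889 / 1550.3 = 60.6 °C

T_f ≈ 60.6 °C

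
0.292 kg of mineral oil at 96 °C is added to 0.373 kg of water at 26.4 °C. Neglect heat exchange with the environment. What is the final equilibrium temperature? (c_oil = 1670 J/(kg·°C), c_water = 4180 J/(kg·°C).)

Taking heat into each body as positive, Σ m c ΔT = 0:
0.292·1670·(T − 96) + 0.373·4180·(T − 26.4) = 0
2046.8 T = 87975
T = 87975 / 2046.8 = 43 °C

T_f ≈ 43.0 °C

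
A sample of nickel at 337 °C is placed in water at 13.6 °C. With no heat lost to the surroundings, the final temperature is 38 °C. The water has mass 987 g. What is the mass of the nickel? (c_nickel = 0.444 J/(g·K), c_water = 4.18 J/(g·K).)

Heat lost by the nickel = heat gained by the water:
m·0.444·(337 − 38) = 987·4.18·(38 − 13.6)
132.76 m = 100666  ⇒  m ≈ 758.3 g

m ≈ 758 g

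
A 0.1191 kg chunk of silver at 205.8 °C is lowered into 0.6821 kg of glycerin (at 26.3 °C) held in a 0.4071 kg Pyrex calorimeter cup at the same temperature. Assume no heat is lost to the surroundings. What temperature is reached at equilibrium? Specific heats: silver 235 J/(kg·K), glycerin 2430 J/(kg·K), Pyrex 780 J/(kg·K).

T_f ≈ 28.8 °C

Energy conservation, ΣQ = 0:
0.1191·235·(T − 205.8) + 0.6821·2430·(T − 26.3) + 0.4071·780·(T − 26.3) = 0
(27.99 + 1657.5 + 317.54) T = 27.99·205.8 + 1657.5·26.3 + 317.54·26.3
T = 57704 / 2003 = 28.8 °C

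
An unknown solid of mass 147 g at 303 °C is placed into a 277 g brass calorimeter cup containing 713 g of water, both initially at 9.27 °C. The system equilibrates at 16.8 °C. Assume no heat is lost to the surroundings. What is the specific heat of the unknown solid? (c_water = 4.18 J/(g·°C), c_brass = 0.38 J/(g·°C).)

c ≈ 0.552 J/(g·°C)

Energy conservation, ΣQ = 0:
147·c·(16.8 − 303) + 713·4.18·(16.8 − 9.27) + 277·0.38·(16.8 − 9.27) = 0
-42071 c = -23235
c = -23235/-42071 ≈ 0.5523 J/(g·°C)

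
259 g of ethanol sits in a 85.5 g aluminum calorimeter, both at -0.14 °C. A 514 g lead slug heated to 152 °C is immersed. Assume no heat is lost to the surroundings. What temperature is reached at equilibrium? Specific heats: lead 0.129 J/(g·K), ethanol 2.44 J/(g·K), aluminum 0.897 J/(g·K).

Let T be the final temperature. ΣQ_i = 0:
514·0.129·(T − 152) + 259·2.44·(T − (-0.14)) + 85.5·0.897·(T − (-0.14)) = 0
66.31(T − 152) + 631.96(T − (-0.14)) + 76.69(T − (-0.14)) = 0
774.96 T = 9979.3
T = 9979.3 / 774.96 = 12.9 °C

T_f ≈ 12.9 °C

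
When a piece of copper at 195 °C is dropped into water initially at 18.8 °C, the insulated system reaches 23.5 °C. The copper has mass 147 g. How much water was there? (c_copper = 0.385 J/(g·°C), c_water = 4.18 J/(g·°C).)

Energy conservation, ΣQ = 0:
147×0.385×(23.5 − 195) + m×4.18×(23.5 − 18.8) = 0
19.65 m = 9706
m = 9706/19.65 ≈ 494 g

m ≈ 494 g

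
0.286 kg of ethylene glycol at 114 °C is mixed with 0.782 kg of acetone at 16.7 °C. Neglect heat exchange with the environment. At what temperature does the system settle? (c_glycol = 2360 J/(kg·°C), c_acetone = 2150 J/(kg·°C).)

T_f ≈ 44.6 °C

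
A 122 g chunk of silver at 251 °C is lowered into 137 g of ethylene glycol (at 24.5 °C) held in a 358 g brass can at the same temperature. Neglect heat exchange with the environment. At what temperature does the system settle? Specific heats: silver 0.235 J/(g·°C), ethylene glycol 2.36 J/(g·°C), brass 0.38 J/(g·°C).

T_f ≈ 37.8 °C

Heat gained plus heat lost sum to zero:
122*0.235*(T − 251) + 137*2.36*(T − 24.5) + 358*0.38*(T − 24.5) = 0
28.67(T − 251) + 323.32(T − 24.5) + 136.04(T − 24.5) = 0
488.03 T = 18450
T = 18450/488.03 ≈ 37.81 °C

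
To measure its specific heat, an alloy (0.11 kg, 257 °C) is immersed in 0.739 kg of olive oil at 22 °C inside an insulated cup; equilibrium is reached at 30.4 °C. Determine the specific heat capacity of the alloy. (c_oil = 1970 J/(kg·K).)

Conservation of energy gives ΣQ = 0:
0.11×c×(30.4 − 257) + 0.739×1970×(30.4 − 22) = 0
-24.93 c = -12229
c = -12229/-24.93 ≈ 490.6 J/(kg·K)

c ≈ 491 J/(kg·K)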